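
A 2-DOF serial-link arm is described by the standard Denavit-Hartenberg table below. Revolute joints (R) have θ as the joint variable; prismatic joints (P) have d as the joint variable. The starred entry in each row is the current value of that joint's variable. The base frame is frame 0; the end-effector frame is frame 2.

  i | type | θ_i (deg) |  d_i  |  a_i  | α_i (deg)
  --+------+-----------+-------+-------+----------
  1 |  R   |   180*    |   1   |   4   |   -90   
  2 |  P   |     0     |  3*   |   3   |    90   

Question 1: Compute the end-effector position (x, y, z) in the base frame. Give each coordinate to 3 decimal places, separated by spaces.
-7.000 -3.000 1.000

after link 1: o_1 = (-4.0000, 0.0000, 1.0000)
after link 2: o_2 = (-7.0000, -3.0000, 1.0000)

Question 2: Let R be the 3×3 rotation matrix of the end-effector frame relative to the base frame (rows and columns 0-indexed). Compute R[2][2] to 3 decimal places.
1.000

End-effector z-axis (col 2 of R) = (0.0000,0.0000,1.0000)
R[2][2] = 1.0000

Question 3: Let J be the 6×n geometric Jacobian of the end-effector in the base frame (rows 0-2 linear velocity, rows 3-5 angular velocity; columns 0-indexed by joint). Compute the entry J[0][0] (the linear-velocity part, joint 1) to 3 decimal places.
3.000

axis z_0 = ẑ; lever o_n−o_0 = (-7.0000,-3.0000,1.0000)
cross product → J_v[:, 0] = (3.0000,-7.0000,0.0000)
J_ω[:, 0] = z_0
entry J[0][0] = 3.0000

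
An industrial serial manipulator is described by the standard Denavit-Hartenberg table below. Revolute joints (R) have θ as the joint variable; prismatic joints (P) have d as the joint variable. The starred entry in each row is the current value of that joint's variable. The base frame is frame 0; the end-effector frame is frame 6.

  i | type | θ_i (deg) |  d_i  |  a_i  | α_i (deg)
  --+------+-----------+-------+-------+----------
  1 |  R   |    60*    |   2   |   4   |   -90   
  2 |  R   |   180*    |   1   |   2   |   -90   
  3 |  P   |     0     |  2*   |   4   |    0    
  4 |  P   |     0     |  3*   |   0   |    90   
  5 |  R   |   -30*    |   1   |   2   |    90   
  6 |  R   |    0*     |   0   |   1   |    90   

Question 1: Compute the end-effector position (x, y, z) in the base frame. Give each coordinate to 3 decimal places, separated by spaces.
-4.031 -2.982 5.500

after link 1: o_1 = (2.0000, 3.4641, 2.0000)
after link 2: o_2 = (0.1340, 2.2321, 2.0000)
after link 3: o_3 = (-1.8660, -1.2321, 4.0000)
after link 4: o_4 = (-1.8660, -1.2321, 7.0000)
after link 5: o_5 = (-3.5981, -2.2321, 6.0000)
after link 6: o_6 = (-4.0311, -2.9821, 5.5000)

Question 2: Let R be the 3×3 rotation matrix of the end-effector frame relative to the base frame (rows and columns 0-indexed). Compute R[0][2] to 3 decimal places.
End-effector z-axis (col 2 of R) = (0.8660,-0.5000,-0.0000)
R[0][2] = 0.8660

0.866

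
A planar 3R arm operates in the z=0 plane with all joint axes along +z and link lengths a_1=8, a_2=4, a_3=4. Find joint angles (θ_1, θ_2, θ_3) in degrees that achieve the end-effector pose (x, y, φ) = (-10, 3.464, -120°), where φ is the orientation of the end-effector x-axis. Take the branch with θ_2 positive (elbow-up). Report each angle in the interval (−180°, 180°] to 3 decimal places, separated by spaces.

120.000 60.001 59.999

wrist centre = target − a_3·(cos φ, sin φ) = (-8.0000, 6.9281)
cos θ_2 = (111.9986−8²−4²)/(2·8·4) = 0.5000; θ_2 = 60.0015° (elbow-up)
β = atan2(6.9281,-8.0000) = 139.1070°; ψ = atan2(3.4642,9.9999) = 19.1070°
θ_1 = β − ψ = 120.0000°
θ_3 = φ − θ_1 − θ_2 = 59.9985° (wrapped to (-180°,180°])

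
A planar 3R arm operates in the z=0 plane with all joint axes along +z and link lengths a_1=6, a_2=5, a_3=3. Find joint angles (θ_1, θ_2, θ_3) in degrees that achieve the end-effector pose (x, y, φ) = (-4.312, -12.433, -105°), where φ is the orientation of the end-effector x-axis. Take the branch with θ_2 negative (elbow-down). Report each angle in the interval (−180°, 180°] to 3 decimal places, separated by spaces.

wrist centre = target − a_3·(cos φ, sin φ) = (-3.5355, -9.5352)
cos θ_2 = (103.4205−6²−5²)/(2·6·5) = 0.7070; θ_2 = -45.0079° (elbow-down)
β = atan2(-9.5352,-3.5355) = -110.3442°; ψ = atan2(-3.5360,9.5350) = -20.3470°
θ_1 = β − ψ = -89.9971°
θ_3 = φ − θ_1 − θ_2 = 30.0050° (wrapped to (-180°,180°])

-89.997 -45.008 30.005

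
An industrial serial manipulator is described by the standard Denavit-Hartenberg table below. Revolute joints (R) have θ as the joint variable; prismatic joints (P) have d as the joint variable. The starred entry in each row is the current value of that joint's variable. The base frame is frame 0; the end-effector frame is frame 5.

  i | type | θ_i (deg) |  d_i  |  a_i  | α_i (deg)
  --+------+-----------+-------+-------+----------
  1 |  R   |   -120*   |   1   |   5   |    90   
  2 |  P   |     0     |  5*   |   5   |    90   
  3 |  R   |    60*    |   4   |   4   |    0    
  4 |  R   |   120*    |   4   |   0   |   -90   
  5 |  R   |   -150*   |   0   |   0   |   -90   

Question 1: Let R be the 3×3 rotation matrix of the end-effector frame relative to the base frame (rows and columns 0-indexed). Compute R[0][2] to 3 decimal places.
0.250

End-effector z-axis (col 2 of R) = (0.2500,0.4330,-0.8660)
R[0][2] = 0.2500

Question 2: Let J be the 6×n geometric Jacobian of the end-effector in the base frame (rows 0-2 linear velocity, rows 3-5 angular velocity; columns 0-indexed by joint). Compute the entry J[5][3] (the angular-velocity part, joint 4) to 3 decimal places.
axis z_3 = (-0.0000,0.0000,-1.0000); lever o_n−o_3 = (0.0000,0.0000,-4.0000)
cross product → J_v[:, 3] = (-0.0000,-0.0000,-0.0000)
J_ω[:, 3] = z_3
entry J[5][3] = -1.0000

-1.000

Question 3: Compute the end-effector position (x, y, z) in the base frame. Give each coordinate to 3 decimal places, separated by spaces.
-13.330 -6.160 -7.000

after link 1: o_1 = (-2.5000, -4.3301, 1.0000)
after link 2: o_2 = (-9.3301, -6.1603, 1.0000)
after link 3: o_3 = (-13.3301, -6.1603, -3.0000)
after link 4: o_4 = (-13.3301, -6.1603, -7.0000)
after link 5: o_5 = (-13.3301, -6.1603, -7.0000)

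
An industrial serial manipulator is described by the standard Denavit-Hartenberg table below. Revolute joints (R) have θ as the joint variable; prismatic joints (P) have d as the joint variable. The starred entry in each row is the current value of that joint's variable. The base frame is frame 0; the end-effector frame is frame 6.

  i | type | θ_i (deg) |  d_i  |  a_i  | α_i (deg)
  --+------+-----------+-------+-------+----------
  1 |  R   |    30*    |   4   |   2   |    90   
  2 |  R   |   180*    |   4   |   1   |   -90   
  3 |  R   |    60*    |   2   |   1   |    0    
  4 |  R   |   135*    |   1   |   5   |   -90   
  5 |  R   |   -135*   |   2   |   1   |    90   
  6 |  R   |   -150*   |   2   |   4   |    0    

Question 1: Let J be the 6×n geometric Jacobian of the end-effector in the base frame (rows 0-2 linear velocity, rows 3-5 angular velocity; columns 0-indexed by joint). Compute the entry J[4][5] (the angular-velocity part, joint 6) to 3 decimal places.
axis z_5 = (-0.6830,-0.1830,0.7071); lever o_n−o_5 = (0.4824,2.1998,3.8637)
cross product → J_v[:, 5] = (-2.2626,2.9800,-1.4142)
J_ω[:, 5] = z_5
entry J[4][5] = -0.1830

-0.183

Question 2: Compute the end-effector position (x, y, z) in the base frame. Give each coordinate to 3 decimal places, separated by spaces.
7.147 -1.085 4.157

after link 1: o_1 = (1.7321, 1.0000, 4.0000)
after link 2: o_2 = (2.8660, -2.9641, 4.0000)
after link 3: o_3 = (2.0000, -2.4641, 2.0000)
after link 4: o_4 = (6.8296, -1.1700, 1.0000)
after link 5: o_5 = (6.6643, -3.2849, 0.2929)
after link 6: o_6 = (7.1466, -1.0851, 4.1566)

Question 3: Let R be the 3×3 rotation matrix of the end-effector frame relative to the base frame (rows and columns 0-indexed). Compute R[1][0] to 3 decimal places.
End-effector x-axis (col 0 of R) = (0.4621,0.6415,0.6124)
R[1][0] = 0.6415

0.641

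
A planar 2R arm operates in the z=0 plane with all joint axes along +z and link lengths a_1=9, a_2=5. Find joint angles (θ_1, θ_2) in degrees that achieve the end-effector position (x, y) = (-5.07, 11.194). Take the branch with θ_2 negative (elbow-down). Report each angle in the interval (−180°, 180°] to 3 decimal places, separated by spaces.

134.997 -59.992

cos θ_2 = (151.0105−9²−5²)/(2·9·5) = 0.5001; θ_2 = -59.9923° (elbow-down)
β = atan2(11.1940,-5.0700) = 114.3668°; ψ = atan2(-4.3298,11.5006) = -20.6306°
θ_1 = β − ψ = 134.9973°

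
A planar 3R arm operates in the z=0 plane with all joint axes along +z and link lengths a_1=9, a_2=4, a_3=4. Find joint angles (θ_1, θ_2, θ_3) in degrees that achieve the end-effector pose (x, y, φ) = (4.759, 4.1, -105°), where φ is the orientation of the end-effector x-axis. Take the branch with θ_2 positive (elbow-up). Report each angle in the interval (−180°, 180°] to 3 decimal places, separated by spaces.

29.998 90.005 134.998

wrist centre = target − a_3·(cos φ, sin φ) = (5.7943, 7.9637)
cos θ_2 = (96.9942−9²−4²)/(2·9·4) = -0.0001; θ_2 = 90.0046° (elbow-up)
β = atan2(7.9637,5.7943) = 53.9609°; ψ = atan2(4.0000,8.9997) = 23.9632°
θ_1 = β − ψ = 29.9977°
θ_3 = φ − θ_1 − θ_2 = 134.9977° (wrapped to (-180°,180°])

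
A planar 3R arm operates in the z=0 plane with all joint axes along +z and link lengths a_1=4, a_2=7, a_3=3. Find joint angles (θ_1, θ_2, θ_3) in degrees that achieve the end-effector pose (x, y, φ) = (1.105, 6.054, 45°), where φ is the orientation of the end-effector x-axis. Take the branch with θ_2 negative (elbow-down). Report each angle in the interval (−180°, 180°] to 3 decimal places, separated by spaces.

-134.992 -150.008 -30.000

wrist centre = target − a_3·(cos φ, sin φ) = (-1.0163, 3.9327)
cos θ_2 = (16.4989−4²−7²)/(2·4·7) = -0.8661; θ_2 = -150.0076° (elbow-down)
β = atan2(3.9327,-1.0163) = 104.4899°; ψ = atan2(-3.4992,-2.0626) = -120.5177°
θ_1 = β − ψ = 225.0076°
θ_3 = φ − θ_1 − θ_2 = -30.0000° (wrapped to (-180°,180°])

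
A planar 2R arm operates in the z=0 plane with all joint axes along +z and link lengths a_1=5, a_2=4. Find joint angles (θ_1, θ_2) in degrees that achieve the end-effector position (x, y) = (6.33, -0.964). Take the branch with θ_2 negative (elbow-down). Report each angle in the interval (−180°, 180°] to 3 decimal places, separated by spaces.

cos θ_2 = (40.9982−5²−4²)/(2·5·4) = -0.0000; θ_2 = -90.0026° (elbow-down)
β = atan2(-0.9640,6.3300) = -8.6591°; ψ = atan2(-4.0000,4.9998) = -38.6608°
θ_1 = β − ψ = 30.0017°

30.002 -90.003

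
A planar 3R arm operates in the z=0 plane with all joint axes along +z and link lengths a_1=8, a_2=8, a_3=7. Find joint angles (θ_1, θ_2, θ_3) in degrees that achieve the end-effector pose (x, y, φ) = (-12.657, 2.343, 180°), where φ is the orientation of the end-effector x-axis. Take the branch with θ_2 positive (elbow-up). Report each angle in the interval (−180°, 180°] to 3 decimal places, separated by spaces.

90.002 134.999 -45.001

wrist centre = target − a_3·(cos φ, sin φ) = (-5.6570, 2.3430)
cos θ_2 = (37.4913−8²−8²)/(2·8·8) = -0.7071; θ_2 = 134.9994° (elbow-up)
β = atan2(2.3430,-5.6570) = 157.5018°; ψ = atan2(5.6569,2.3432) = 67.4997°
θ_1 = β − ψ = 90.0021°
θ_3 = φ − θ_1 − θ_2 = -45.0015° (wrapped to (-180°,180°])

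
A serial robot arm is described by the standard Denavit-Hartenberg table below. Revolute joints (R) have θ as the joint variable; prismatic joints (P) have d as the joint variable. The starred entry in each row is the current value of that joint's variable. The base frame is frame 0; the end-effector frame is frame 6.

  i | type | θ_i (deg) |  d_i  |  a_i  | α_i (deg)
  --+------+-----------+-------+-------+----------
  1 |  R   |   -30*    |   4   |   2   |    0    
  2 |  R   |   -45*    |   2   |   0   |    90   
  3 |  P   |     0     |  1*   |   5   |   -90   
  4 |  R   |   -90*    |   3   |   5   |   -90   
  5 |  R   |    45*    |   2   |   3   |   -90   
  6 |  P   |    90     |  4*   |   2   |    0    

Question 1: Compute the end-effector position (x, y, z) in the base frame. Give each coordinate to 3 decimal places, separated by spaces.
-2.086 -7.200 4.050

after link 1: o_1 = (1.7321, -1.0000, 4.0000)
after link 2: o_2 = (1.7321, -1.0000, 6.0000)
after link 3: o_3 = (2.0602, -6.0884, 6.0000)
after link 4: o_4 = (-2.7694, -7.3825, 9.0000)
after link 5: o_5 = (-4.3008, -9.8634, 6.8787)
after link 6: o_6 = (-2.0864, -7.1995, 4.0503)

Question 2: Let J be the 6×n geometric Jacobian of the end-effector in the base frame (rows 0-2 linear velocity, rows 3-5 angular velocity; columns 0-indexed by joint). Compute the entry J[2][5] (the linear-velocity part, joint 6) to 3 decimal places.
prismatic axis z_5 = (0.6830,0.1830,-0.7071)
J_v[:, 5] = z_5; J_ω[:, 5] = (0,0,0)
entry J[2][5] = -0.7071

-0.707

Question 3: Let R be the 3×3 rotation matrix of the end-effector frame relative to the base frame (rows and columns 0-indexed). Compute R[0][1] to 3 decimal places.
0.683

End-effector y-axis (col 1 of R) = (0.6830,0.1830,0.7071)
R[0][1] = 0.6830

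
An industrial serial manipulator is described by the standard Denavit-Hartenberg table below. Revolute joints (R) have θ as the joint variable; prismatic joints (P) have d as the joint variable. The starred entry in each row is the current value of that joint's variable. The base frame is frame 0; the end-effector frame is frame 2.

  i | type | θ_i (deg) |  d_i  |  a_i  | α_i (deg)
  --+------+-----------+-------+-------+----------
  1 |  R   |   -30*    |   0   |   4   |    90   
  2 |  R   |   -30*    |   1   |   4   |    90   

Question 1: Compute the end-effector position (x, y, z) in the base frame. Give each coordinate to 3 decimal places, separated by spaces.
5.964 -4.598 -2.000

after link 1: o_1 = (3.4641, -2.0000, 0.0000)
after link 2: o_2 = (5.9641, -4.5981, -2.0000)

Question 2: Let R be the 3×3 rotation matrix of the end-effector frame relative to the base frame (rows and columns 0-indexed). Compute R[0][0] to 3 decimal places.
End-effector x-axis (col 0 of R) = (0.7500,-0.4330,-0.5000)
R[0][0] = 0.7500

0.750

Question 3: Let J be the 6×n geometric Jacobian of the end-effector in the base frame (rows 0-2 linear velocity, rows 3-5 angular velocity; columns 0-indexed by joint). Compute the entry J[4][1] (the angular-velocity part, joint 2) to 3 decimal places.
axis z_1 = (-0.5000,-0.8660,0.0000); lever o_n−o_1 = (2.5000,-2.5981,-2.0000)
cross product → J_v[:, 1] = (1.7321,-1.0000,3.4641)
J_ω[:, 1] = z_1
entry J[4][1] = -0.8660

-0.866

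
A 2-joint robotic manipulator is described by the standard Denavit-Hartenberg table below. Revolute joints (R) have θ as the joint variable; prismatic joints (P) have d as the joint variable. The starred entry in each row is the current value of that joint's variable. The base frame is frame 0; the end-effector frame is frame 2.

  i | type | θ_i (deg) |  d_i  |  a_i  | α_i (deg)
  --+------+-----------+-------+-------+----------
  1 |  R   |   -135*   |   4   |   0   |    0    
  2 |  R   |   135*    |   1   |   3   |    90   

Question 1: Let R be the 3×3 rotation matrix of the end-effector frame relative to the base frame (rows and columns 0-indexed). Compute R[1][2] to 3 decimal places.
-1.000

End-effector z-axis (col 2 of R) = (0.0000,-1.0000,0.0000)
R[1][2] = -1.0000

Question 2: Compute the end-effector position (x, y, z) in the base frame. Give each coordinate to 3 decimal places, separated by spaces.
3.000 0.000 5.000

after link 1: o_1 = (0.0000, 0.0000, 4.0000)
after link 2: o_2 = (3.0000, 0.0000, 5.0000)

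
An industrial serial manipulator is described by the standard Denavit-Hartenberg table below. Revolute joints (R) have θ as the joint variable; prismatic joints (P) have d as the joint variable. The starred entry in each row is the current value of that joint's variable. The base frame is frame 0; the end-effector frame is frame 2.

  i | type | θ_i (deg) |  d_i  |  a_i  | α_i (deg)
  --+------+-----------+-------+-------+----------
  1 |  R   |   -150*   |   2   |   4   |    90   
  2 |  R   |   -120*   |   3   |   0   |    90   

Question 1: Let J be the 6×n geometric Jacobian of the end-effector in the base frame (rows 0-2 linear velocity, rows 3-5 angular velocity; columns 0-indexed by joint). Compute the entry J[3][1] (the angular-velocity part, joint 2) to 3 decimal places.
axis z_1 = (-0.5000,0.8660,0.0000); lever o_n−o_1 = (-1.5000,2.5981,0.0000)
cross product → J_v[:, 1] = (-0.0000,-0.0000,0.0000)
J_ω[:, 1] = z_1
entry J[3][1] = -0.5000

-0.500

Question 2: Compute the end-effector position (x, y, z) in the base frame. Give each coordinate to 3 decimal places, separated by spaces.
-4.964 0.598 2.000

after link 1: o_1 = (-3.4641, -2.0000, 2.0000)
after link 2: o_2 = (-4.9641, 0.5981, 2.0000)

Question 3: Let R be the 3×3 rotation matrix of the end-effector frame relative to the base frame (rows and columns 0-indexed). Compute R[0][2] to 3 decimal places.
End-effector z-axis (col 2 of R) = (0.7500,0.4330,0.5000)
R[0][2] = 0.7500

0.750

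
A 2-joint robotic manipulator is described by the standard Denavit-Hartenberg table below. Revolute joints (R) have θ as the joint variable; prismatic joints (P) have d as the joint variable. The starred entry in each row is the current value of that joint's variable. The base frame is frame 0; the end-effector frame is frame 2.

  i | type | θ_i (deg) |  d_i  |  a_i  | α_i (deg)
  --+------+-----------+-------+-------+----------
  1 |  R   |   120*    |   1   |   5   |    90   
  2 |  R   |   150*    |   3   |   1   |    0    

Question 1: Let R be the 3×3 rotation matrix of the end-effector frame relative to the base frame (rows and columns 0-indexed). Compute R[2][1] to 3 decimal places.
-0.866

End-effector y-axis (col 1 of R) = (0.2500,-0.4330,-0.8660)
R[2][1] = -0.8660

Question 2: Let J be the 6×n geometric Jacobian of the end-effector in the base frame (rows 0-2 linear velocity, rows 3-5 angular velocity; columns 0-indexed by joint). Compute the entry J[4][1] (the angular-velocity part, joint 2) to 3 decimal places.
axis z_1 = (0.8660,0.5000,0.0000); lever o_n−o_1 = (3.0311,0.7500,0.5000)
cross product → J_v[:, 1] = (0.2500,-0.4330,-0.8660)
J_ω[:, 1] = z_1
entry J[4][1] = 0.5000

0.500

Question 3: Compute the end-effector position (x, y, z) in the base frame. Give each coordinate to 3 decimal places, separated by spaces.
after link 1: o_1 = (-2.5000, 4.3301, 1.0000)
after link 2: o_2 = (0.5311, 5.0801, 1.5000)

0.531 5.080 1.500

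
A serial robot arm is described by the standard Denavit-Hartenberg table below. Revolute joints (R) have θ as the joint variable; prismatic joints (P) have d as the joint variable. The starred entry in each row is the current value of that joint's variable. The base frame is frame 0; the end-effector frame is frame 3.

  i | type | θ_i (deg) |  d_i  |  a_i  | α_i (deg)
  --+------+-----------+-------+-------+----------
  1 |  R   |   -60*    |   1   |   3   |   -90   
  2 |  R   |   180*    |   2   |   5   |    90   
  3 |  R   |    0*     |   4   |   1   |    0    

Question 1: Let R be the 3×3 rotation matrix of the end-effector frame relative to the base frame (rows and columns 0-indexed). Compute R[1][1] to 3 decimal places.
End-effector y-axis (col 1 of R) = (0.8660,0.5000,0.0000)
R[1][1] = 0.5000

0.500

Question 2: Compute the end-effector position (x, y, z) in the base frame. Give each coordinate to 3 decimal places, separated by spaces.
0.232 3.598 -3.000

after link 1: o_1 = (1.5000, -2.5981, 1.0000)
after link 2: o_2 = (0.7321, 2.7321, 1.0000)
after link 3: o_3 = (0.2321, 3.5981, -3.0000)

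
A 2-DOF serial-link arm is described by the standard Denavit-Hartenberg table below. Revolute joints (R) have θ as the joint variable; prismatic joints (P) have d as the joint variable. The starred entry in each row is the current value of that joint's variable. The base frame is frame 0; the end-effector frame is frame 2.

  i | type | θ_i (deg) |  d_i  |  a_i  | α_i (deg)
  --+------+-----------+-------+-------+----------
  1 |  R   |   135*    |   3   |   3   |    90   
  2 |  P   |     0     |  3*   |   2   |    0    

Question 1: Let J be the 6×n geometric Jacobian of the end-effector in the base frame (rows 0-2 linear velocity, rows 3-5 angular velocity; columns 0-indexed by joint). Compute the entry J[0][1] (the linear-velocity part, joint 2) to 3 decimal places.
0.707

prismatic axis z_1 = (0.7071,0.7071,0.0000)
J_v[:, 1] = z_1; J_ω[:, 1] = (0,0,0)
entry J[0][1] = 0.7071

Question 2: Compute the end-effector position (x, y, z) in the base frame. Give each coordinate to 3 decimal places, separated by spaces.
-1.414 5.657 3.000

after link 1: o_1 = (-2.1213, 2.1213, 3.0000)
after link 2: o_2 = (-1.4142, 5.6569, 3.0000)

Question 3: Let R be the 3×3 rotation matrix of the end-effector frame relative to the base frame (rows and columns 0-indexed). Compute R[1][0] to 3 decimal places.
End-effector x-axis (col 0 of R) = (-0.7071,0.7071,0.0000)
R[1][0] = 0.7071

0.707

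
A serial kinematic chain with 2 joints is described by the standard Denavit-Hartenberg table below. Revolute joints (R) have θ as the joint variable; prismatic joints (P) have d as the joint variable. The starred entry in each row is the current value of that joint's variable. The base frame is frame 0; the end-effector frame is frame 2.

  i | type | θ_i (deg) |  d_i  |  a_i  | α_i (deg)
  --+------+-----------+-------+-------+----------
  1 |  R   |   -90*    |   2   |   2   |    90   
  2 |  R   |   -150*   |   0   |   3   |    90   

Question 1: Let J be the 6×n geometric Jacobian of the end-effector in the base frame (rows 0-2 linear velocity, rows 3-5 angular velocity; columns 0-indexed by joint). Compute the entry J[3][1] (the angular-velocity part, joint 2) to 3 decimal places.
-1.000

axis z_1 = (-1.0000,-0.0000,0.0000); lever o_n−o_1 = (-0.0000,2.5981,-1.5000)
cross product → J_v[:, 1] = (-0.0000,-1.5000,-2.5981)
J_ω[:, 1] = z_1
entry J[3][1] = -1.0000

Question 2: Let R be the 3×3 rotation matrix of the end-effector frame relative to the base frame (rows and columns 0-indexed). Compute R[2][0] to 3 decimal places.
-0.500

End-effector x-axis (col 0 of R) = (-0.0000,0.8660,-0.5000)
R[2][0] = -0.5000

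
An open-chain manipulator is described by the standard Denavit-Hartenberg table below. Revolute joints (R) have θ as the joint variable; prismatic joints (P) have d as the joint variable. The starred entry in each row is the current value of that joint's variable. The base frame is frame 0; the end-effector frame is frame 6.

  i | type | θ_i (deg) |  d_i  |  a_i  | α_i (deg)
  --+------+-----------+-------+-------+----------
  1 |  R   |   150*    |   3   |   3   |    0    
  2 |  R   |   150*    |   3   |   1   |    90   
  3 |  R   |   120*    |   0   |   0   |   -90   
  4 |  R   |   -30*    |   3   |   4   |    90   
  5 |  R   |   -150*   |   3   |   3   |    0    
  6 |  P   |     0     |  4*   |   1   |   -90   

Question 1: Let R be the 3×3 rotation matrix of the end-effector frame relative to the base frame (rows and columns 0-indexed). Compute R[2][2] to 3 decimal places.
End-effector z-axis (col 2 of R) = (0.0502,-0.5870,0.8080)
R[2][2] = 0.8080

0.808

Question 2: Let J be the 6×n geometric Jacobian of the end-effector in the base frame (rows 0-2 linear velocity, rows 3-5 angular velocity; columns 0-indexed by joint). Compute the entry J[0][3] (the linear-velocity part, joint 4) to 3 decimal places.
-4.212

axis z_3 = (-0.4330,0.7500,-0.5000); lever o_n−o_3 = (-5.1561,-3.7296,-3.1292)
cross product → J_v[:, 3] = (-4.2117,1.2231,5.4821)
J_ω[:, 3] = z_3
entry J[0][3] = -4.2117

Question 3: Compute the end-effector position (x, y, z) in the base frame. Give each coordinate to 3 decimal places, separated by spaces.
after link 1: o_1 = (-2.5981, 1.5000, 3.0000)
after link 2: o_2 = (-2.0981, 0.6340, 6.0000)
after link 3: o_3 = (-2.0981, 0.6340, 6.0000)
after link 4: o_4 = (-5.9952, 3.3840, 7.5000)
after link 5: o_5 = (-5.5332, -0.0143, 5.0024)
after link 6: o_6 = (-7.2542, -3.0957, 2.8708)

-7.254 -3.096 2.871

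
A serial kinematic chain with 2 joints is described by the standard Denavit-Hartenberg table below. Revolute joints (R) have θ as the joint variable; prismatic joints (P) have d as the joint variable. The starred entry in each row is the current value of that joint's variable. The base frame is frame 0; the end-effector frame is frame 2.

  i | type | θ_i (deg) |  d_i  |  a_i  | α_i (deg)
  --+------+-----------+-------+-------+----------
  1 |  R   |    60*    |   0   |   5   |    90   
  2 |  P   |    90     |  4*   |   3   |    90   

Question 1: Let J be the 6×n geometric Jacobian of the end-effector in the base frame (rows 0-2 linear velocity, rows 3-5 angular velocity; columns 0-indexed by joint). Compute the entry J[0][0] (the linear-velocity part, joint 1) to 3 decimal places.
-2.330

axis z_0 = ẑ; lever o_n−o_0 = (5.9641,2.3301,3.0000)
cross product → J_v[:, 0] = (-2.3301,5.9641,0.0000)
J_ω[:, 0] = z_0
entry J[0][0] = -2.3301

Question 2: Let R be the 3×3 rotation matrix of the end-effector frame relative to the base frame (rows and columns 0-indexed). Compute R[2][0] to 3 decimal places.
End-effector x-axis (col 0 of R) = (-0.0000,0.0000,1.0000)
R[2][0] = 1.0000

1.000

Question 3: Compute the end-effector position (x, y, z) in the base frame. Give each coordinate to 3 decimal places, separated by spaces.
after link 1: o_1 = (2.5000, 4.3301, 0.0000)
after link 2: o_2 = (5.9641, 2.3301, 3.0000)

5.964 2.330 3.000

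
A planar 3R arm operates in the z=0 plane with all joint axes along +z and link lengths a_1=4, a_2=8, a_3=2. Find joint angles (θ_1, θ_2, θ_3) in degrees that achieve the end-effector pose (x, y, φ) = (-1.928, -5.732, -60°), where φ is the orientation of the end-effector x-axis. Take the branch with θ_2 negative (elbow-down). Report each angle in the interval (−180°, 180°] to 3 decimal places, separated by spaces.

wrist centre = target − a_3·(cos φ, sin φ) = (-2.9280, -3.9999)
cos θ_2 = (24.5728−4²−8²)/(2·4·8) = -0.8661; θ_2 = -150.0029° (elbow-down)
β = atan2(-3.9999,-2.9280) = -126.2045°; ψ = atan2(-3.9997,-2.9284) = -126.2102°
θ_1 = β − ψ = 0.0058°
θ_3 = φ − θ_1 − θ_2 = 89.9971° (wrapped to (-180°,180°])

0.006 -150.003 89.997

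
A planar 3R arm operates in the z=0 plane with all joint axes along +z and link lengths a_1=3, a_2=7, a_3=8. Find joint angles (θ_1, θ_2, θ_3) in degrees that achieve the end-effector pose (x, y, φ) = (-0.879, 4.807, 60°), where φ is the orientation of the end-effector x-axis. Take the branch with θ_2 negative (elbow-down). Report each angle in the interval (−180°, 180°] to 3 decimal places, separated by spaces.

-45.009 -134.995 -119.996

wrist centre = target − a_3·(cos φ, sin φ) = (-4.8790, -2.1212)
cos θ_2 = (28.3041−3²−7²)/(2·3·7) = -0.7070; θ_2 = -134.9949° (elbow-down)
β = atan2(-2.1212,-4.8790) = -156.5024°; ψ = atan2(-4.9502,-1.9493) = -111.4938°
θ_1 = β − ψ = -45.0087°
θ_3 = φ − θ_1 − θ_2 = -119.9964° (wrapped to (-180°,180°])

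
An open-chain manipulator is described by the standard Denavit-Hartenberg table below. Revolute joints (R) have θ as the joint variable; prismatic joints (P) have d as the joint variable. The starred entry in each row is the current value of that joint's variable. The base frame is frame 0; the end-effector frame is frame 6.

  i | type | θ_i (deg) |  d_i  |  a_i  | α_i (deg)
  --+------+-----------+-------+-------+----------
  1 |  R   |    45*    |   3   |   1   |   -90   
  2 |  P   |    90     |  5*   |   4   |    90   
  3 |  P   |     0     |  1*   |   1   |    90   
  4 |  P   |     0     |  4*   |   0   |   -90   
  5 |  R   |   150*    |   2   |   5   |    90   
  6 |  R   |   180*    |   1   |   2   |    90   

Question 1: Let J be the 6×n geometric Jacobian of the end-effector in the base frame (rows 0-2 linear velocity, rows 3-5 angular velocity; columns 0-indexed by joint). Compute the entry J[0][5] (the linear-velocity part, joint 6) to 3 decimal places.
axis z_5 = (-0.6124,0.6124,-0.5000); lever o_n−o_5 = (0.0947,-0.0947,-2.2321)
cross product → J_v[:, 5] = (-1.4142,-1.4142,-0.0000)
J_ω[:, 5] = z_5
entry J[0][5] = -1.4142

-1.414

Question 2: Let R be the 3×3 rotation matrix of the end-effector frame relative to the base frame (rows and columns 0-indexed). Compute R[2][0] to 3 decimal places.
End-effector x-axis (col 0 of R) = (0.3536,-0.3536,-0.8660)
R[2][0] = -0.8660

-0.866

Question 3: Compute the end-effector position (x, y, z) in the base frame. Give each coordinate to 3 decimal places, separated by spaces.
after link 1: o_1 = (0.7071, 0.7071, 3.0000)
after link 2: o_2 = (-2.8284, 4.2426, -1.0000)
after link 3: o_3 = (-2.1213, 4.9497, -2.0000)
after link 4: o_4 = (0.7071, 2.1213, -2.0000)
after link 5: o_5 = (0.3536, 5.3033, 2.3301)
after link 6: o_6 = (0.4483, 5.2086, 0.0981)

0.448 5.209 0.098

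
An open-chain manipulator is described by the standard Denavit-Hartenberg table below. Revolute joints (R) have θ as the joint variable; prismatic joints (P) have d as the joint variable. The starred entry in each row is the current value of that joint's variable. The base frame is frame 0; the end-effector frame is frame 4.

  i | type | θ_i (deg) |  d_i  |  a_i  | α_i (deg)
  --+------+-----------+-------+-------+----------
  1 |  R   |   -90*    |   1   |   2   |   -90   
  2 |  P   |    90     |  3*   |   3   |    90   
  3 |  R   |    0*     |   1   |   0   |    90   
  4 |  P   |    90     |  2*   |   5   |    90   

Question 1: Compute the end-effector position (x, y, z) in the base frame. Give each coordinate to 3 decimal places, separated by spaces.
after link 1: o_1 = (0.0000, -2.0000, 1.0000)
after link 2: o_2 = (3.0000, -2.0000, -2.0000)
after link 3: o_3 = (3.0000, -3.0000, -2.0000)
after link 4: o_4 = (1.0000, -8.0000, -2.0000)

1.000 -8.000 -2.000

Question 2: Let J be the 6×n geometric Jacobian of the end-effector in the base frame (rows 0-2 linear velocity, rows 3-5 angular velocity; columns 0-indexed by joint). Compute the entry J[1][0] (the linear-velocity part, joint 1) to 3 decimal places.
axis z_0 = ẑ; lever o_n−o_0 = (1.0000,-8.0000,-2.0000)
cross product → J_v[:, 0] = (8.0000,1.0000,-0.0000)
J_ω[:, 0] = z_0
entry J[1][0] = 1.0000

1.000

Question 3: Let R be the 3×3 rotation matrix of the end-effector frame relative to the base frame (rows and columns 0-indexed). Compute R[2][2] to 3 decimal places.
-1.000

End-effector z-axis (col 2 of R) = (-0.0000,-0.0000,-1.0000)
R[2][2] = -1.0000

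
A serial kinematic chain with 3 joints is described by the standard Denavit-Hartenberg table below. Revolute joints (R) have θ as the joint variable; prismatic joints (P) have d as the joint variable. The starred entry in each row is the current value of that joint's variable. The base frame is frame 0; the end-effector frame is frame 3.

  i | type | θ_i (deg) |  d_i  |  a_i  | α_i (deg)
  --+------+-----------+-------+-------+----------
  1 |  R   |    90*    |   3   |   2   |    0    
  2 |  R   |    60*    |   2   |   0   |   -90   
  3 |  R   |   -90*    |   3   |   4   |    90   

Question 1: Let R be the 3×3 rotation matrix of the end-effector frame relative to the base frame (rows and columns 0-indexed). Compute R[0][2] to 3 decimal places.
0.866

End-effector z-axis (col 2 of R) = (0.8660,-0.5000,0.0000)
R[0][2] = 0.8660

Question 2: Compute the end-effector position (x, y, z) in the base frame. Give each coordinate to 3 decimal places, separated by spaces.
after link 1: o_1 = (0.0000, 2.0000, 3.0000)
after link 2: o_2 = (0.0000, 2.0000, 5.0000)
after link 3: o_3 = (-1.5000, -0.5981, 9.0000)

-1.500 -0.598 9.000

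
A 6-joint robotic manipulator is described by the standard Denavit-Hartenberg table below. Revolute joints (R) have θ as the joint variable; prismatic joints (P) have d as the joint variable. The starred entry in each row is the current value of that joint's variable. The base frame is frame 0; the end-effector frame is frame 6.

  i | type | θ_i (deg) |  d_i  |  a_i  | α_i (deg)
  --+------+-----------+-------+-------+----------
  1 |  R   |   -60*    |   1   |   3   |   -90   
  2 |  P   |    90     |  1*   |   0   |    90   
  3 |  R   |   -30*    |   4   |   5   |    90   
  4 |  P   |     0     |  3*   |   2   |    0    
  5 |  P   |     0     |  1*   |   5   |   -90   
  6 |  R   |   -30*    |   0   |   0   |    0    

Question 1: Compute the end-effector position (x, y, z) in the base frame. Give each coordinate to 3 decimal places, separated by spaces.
after link 1: o_1 = (1.5000, -2.5981, 1.0000)
after link 2: o_2 = (2.3660, -2.0981, 1.0000)
after link 3: o_3 = (2.2010, -6.8122, -3.3301)
after link 4: o_4 = (-0.9151, -8.6112, -3.5622)
after link 5: o_5 = (-3.8301, -10.2942, -7.3923)
after link 6: o_6 = (-3.8301, -10.2942, -7.3923)

-3.830 -10.294 -7.392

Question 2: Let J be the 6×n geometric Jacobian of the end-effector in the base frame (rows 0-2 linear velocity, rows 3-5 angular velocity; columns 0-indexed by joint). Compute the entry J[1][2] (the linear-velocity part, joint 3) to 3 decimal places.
axis z_2 = (0.5000,-0.8660,0.0000); lever o_n−o_2 = (-6.1962,-8.1962,-8.3923)
cross product → J_v[:, 2] = (7.2679,4.1962,-9.4641)
J_ω[:, 2] = z_2
entry J[1][2] = 4.1962

4.196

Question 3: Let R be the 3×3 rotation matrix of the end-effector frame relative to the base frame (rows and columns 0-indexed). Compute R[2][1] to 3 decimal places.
End-effector y-axis (col 1 of R) = (0.4330,0.2500,-0.8660)
R[2][1] = -0.8660

-0.866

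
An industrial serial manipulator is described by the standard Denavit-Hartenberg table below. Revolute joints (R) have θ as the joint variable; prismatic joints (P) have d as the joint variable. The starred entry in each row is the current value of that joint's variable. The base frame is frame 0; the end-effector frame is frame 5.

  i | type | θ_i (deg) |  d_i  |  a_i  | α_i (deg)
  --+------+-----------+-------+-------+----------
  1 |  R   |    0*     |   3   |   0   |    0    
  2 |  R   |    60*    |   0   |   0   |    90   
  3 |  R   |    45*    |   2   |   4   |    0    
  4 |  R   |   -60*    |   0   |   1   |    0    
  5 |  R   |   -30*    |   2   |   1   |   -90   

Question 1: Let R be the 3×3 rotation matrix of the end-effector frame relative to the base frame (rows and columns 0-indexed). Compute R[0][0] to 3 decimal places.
End-effector x-axis (col 0 of R) = (0.3536,0.6124,-0.7071)
R[0][0] = 0.3536

0.354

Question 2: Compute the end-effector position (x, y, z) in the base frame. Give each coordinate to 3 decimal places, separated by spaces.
after link 1: o_1 = (0.0000, 0.0000, 3.0000)
after link 2: o_2 = (0.0000, 0.0000, 3.0000)
after link 3: o_3 = (3.1463, 1.4495, 5.8284)
after link 4: o_4 = (3.6292, 2.2860, 5.5696)
after link 5: o_5 = (5.7148, 1.8984, 4.8625)

5.715 1.898 4.863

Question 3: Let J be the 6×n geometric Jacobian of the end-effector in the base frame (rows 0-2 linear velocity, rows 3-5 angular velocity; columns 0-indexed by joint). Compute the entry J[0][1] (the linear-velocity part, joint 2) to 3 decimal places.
-1.898

axis z_1 = (0.0000,0.0000,1.0000); lever o_n−o_1 = (5.7148,1.8984,1.8625)
cross product → J_v[:, 1] = (-1.8984,5.7148,0.0000)
J_ω[:, 1] = z_1
entry J[0][1] = -1.8984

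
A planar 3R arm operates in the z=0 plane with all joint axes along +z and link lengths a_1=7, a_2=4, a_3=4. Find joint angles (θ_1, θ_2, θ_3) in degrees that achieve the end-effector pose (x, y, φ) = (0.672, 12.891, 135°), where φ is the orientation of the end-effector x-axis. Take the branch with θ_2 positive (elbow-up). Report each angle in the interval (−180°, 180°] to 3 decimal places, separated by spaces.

wrist centre = target − a_3·(cos φ, sin φ) = (3.5004, 10.0626)
cos θ_2 = (113.5084−7²−4²)/(2·7·4) = 0.8662; θ_2 = 29.9776° (elbow-up)
β = atan2(10.0626,3.5004) = 70.8190°; ψ = atan2(1.9986,10.4649) = 10.8125°
θ_1 = β − ψ = 60.0065°
θ_3 = φ − θ_1 − θ_2 = 45.0159° (wrapped to (-180°,180°])

60.006 29.978 45.016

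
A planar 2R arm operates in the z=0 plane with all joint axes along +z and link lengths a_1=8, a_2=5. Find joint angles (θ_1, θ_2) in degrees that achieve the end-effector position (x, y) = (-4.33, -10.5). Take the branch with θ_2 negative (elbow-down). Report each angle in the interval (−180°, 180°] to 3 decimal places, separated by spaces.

-89.999 -60.001

cos θ_2 = (128.9989−8²−5²)/(2·8·5) = 0.5000; θ_2 = -60.0009° (elbow-down)
β = atan2(-10.5000,-4.3300) = -112.4103°; ψ = atan2(-4.3302,10.4999) = -22.4112°
θ_1 = β − ψ = -89.9991°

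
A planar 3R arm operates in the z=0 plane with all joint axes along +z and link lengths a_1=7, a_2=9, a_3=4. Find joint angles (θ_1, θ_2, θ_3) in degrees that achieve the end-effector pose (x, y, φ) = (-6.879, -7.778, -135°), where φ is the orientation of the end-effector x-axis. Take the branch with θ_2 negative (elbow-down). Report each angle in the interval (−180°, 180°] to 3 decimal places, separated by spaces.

wrist centre = target − a_3·(cos φ, sin φ) = (-4.0506, -4.9496)
cos θ_2 = (40.9054−7²−9²)/(2·7·9) = -0.7071; θ_2 = -134.9994° (elbow-down)
β = atan2(-4.9496,-4.0506) = -129.2958°; ψ = atan2(-6.3640,0.6361) = -84.2921°
θ_1 = β − ψ = -45.0037°
θ_3 = φ − θ_1 − θ_2 = 45.0032° (wrapped to (-180°,180°])

-45.004 -134.999 45.003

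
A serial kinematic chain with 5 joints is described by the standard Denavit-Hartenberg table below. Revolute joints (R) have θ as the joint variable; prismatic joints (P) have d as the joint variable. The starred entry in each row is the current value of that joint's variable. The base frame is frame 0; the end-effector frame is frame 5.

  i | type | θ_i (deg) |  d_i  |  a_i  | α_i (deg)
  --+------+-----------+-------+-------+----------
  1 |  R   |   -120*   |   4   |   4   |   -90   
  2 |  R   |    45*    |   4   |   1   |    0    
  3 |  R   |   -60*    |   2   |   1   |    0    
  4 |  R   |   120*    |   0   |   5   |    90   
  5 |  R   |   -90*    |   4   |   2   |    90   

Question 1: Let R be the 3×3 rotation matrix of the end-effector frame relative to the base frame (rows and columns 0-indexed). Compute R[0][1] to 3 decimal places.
-0.483

End-effector y-axis (col 1 of R) = (-0.4830,-0.8365,-0.2588)
R[0][1] = -0.4830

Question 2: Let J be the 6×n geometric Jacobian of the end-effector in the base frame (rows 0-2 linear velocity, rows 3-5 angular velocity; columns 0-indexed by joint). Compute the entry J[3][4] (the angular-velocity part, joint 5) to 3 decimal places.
axis z_4 = (-0.4830,-0.8365,-0.2588); lever o_n−o_4 = (-3.6639,-2.3461,-1.0353)
cross product → J_v[:, 4] = (0.2588,0.4483,-1.9319)
J_ω[:, 4] = z_4
entry J[3][4] = -0.4830

-0.483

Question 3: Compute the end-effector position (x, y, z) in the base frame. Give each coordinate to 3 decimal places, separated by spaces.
-0.657 -9.138 -2.313

after link 1: o_1 = (-2.0000, -3.4641, 4.0000)
after link 2: o_2 = (1.1105, -6.0765, 3.2929)
after link 3: o_3 = (2.3596, -7.9130, 3.5517)
after link 4: o_4 = (3.0067, -6.7923, -1.2779)
after link 5: o_5 = (-0.6572, -9.1383, -2.3132)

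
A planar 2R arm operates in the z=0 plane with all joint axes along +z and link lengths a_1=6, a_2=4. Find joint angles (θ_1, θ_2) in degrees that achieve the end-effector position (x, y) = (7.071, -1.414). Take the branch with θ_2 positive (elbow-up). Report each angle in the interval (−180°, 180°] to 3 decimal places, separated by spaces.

-44.999 90.002

cos θ_2 = (51.9984−6²−4²)/(2·6·4) = -0.0000; θ_2 = 90.0019° (elbow-up)
β = atan2(-1.4140,7.0710) = -11.3084°; ψ = atan2(4.0000,5.9999) = 33.6906°
θ_1 = β − ψ = -44.9990°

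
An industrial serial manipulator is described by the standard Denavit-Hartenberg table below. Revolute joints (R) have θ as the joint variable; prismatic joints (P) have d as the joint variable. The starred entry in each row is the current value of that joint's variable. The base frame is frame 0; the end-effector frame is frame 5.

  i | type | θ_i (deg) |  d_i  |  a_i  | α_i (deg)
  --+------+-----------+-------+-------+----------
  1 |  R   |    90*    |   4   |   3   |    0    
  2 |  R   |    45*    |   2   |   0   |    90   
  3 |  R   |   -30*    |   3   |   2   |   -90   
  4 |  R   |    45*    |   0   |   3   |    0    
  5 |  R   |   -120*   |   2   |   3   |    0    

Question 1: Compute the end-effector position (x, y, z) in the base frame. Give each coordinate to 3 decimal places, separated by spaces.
after link 1: o_1 = (0.0000, 3.0000, 4.0000)
after link 2: o_2 = (0.0000, 3.0000, 6.0000)
after link 3: o_3 = (0.8966, 6.3461, 5.0000)
after link 4: o_4 = (-1.9025, 6.1451, 3.9393)
after link 5: o_5 = (-1.0360, 9.3767, 5.2832)

-1.036 9.377 5.283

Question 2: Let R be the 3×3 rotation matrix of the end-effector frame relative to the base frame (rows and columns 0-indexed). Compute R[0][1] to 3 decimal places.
-0.775

End-effector y-axis (col 1 of R) = (-0.7745,0.4085,-0.4830)
R[0][1] = -0.7745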